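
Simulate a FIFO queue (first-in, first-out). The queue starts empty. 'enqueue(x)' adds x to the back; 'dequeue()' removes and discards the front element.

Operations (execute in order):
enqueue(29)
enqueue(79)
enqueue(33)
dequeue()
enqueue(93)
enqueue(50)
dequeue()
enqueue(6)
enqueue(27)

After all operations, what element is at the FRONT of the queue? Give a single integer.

Answer: 33

Derivation:
enqueue(29): queue = [29]
enqueue(79): queue = [29, 79]
enqueue(33): queue = [29, 79, 33]
dequeue(): queue = [79, 33]
enqueue(93): queue = [79, 33, 93]
enqueue(50): queue = [79, 33, 93, 50]
dequeue(): queue = [33, 93, 50]
enqueue(6): queue = [33, 93, 50, 6]
enqueue(27): queue = [33, 93, 50, 6, 27]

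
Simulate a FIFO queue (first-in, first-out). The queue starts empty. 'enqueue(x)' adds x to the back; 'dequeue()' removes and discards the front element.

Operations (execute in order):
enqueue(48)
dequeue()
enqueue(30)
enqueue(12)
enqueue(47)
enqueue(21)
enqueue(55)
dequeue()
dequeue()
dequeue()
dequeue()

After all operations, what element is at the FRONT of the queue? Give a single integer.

Answer: 55

Derivation:
enqueue(48): queue = [48]
dequeue(): queue = []
enqueue(30): queue = [30]
enqueue(12): queue = [30, 12]
enqueue(47): queue = [30, 12, 47]
enqueue(21): queue = [30, 12, 47, 21]
enqueue(55): queue = [30, 12, 47, 21, 55]
dequeue(): queue = [12, 47, 21, 55]
dequeue(): queue = [47, 21, 55]
dequeue(): queue = [21, 55]
dequeue(): queue = [55]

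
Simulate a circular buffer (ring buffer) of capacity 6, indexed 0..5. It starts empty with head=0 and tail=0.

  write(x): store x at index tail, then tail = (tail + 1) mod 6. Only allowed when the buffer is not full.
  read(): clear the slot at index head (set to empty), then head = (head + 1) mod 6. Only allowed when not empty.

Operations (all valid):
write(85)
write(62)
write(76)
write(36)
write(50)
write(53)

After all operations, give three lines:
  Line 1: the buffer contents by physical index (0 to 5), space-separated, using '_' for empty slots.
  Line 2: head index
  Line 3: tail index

Answer: 85 62 76 36 50 53
0
0

Derivation:
write(85): buf=[85 _ _ _ _ _], head=0, tail=1, size=1
write(62): buf=[85 62 _ _ _ _], head=0, tail=2, size=2
write(76): buf=[85 62 76 _ _ _], head=0, tail=3, size=3
write(36): buf=[85 62 76 36 _ _], head=0, tail=4, size=4
write(50): buf=[85 62 76 36 50 _], head=0, tail=5, size=5
write(53): buf=[85 62 76 36 50 53], head=0, tail=0, size=6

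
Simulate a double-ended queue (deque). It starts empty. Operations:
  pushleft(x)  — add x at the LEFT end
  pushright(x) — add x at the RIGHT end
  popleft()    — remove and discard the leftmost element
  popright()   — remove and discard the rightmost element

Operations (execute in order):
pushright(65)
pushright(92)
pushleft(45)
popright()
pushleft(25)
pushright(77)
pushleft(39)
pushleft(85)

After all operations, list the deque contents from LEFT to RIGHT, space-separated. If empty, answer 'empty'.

pushright(65): [65]
pushright(92): [65, 92]
pushleft(45): [45, 65, 92]
popright(): [45, 65]
pushleft(25): [25, 45, 65]
pushright(77): [25, 45, 65, 77]
pushleft(39): [39, 25, 45, 65, 77]
pushleft(85): [85, 39, 25, 45, 65, 77]

Answer: 85 39 25 45 65 77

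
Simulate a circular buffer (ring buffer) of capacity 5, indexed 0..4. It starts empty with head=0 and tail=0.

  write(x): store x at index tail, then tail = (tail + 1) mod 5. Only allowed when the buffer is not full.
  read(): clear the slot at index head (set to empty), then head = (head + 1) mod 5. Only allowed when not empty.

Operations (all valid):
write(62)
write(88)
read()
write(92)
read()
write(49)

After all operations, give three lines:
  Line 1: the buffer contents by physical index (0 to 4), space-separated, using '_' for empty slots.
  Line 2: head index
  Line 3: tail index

Answer: _ _ 92 49 _
2
4

Derivation:
write(62): buf=[62 _ _ _ _], head=0, tail=1, size=1
write(88): buf=[62 88 _ _ _], head=0, tail=2, size=2
read(): buf=[_ 88 _ _ _], head=1, tail=2, size=1
write(92): buf=[_ 88 92 _ _], head=1, tail=3, size=2
read(): buf=[_ _ 92 _ _], head=2, tail=3, size=1
write(49): buf=[_ _ 92 49 _], head=2, tail=4, size=2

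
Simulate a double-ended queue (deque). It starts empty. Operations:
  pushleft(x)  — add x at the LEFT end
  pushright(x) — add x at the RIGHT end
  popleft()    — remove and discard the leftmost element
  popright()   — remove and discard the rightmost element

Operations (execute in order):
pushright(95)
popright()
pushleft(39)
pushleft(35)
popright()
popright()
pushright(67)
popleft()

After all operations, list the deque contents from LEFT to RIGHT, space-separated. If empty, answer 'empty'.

Answer: empty

Derivation:
pushright(95): [95]
popright(): []
pushleft(39): [39]
pushleft(35): [35, 39]
popright(): [35]
popright(): []
pushright(67): [67]
popleft(): []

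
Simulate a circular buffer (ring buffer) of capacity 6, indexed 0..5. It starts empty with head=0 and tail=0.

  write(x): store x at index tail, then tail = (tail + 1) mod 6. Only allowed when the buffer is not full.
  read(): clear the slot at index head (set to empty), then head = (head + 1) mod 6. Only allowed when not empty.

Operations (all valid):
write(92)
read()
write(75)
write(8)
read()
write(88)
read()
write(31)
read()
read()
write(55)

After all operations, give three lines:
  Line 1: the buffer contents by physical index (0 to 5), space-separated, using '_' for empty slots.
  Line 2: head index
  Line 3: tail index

write(92): buf=[92 _ _ _ _ _], head=0, tail=1, size=1
read(): buf=[_ _ _ _ _ _], head=1, tail=1, size=0
write(75): buf=[_ 75 _ _ _ _], head=1, tail=2, size=1
write(8): buf=[_ 75 8 _ _ _], head=1, tail=3, size=2
read(): buf=[_ _ 8 _ _ _], head=2, tail=3, size=1
write(88): buf=[_ _ 8 88 _ _], head=2, tail=4, size=2
read(): buf=[_ _ _ 88 _ _], head=3, tail=4, size=1
write(31): buf=[_ _ _ 88 31 _], head=3, tail=5, size=2
read(): buf=[_ _ _ _ 31 _], head=4, tail=5, size=1
read(): buf=[_ _ _ _ _ _], head=5, tail=5, size=0
write(55): buf=[_ _ _ _ _ 55], head=5, tail=0, size=1

Answer: _ _ _ _ _ 55
5
0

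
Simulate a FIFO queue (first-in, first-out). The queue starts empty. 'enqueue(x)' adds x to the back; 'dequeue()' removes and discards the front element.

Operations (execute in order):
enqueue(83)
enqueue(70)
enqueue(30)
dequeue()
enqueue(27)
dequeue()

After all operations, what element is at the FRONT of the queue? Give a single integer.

enqueue(83): queue = [83]
enqueue(70): queue = [83, 70]
enqueue(30): queue = [83, 70, 30]
dequeue(): queue = [70, 30]
enqueue(27): queue = [70, 30, 27]
dequeue(): queue = [30, 27]

Answer: 30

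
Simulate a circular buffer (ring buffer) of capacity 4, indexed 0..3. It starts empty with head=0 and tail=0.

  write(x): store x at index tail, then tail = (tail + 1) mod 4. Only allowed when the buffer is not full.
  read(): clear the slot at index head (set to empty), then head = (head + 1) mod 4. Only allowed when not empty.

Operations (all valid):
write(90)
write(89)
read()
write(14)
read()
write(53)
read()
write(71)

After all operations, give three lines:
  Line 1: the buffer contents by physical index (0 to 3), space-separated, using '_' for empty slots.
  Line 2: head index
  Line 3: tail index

write(90): buf=[90 _ _ _], head=0, tail=1, size=1
write(89): buf=[90 89 _ _], head=0, tail=2, size=2
read(): buf=[_ 89 _ _], head=1, tail=2, size=1
write(14): buf=[_ 89 14 _], head=1, tail=3, size=2
read(): buf=[_ _ 14 _], head=2, tail=3, size=1
write(53): buf=[_ _ 14 53], head=2, tail=0, size=2
read(): buf=[_ _ _ 53], head=3, tail=0, size=1
write(71): buf=[71 _ _ 53], head=3, tail=1, size=2

Answer: 71 _ _ 53
3
1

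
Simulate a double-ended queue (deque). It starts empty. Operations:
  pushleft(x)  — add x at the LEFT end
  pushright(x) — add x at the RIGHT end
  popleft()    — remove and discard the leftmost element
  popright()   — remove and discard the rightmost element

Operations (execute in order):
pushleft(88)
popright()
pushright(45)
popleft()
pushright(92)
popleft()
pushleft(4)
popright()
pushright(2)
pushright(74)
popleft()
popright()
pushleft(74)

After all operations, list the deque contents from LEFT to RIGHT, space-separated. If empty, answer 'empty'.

pushleft(88): [88]
popright(): []
pushright(45): [45]
popleft(): []
pushright(92): [92]
popleft(): []
pushleft(4): [4]
popright(): []
pushright(2): [2]
pushright(74): [2, 74]
popleft(): [74]
popright(): []
pushleft(74): [74]

Answer: 74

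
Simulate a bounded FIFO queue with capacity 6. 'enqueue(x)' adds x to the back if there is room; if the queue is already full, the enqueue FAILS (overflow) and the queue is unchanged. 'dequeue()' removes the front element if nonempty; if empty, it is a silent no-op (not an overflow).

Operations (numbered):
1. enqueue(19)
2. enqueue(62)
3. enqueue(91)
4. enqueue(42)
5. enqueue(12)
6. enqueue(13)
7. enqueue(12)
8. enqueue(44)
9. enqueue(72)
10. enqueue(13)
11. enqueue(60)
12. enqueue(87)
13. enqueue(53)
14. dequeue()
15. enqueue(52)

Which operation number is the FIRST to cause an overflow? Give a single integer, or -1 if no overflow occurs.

Answer: 7

Derivation:
1. enqueue(19): size=1
2. enqueue(62): size=2
3. enqueue(91): size=3
4. enqueue(42): size=4
5. enqueue(12): size=5
6. enqueue(13): size=6
7. enqueue(12): size=6=cap → OVERFLOW (fail)
8. enqueue(44): size=6=cap → OVERFLOW (fail)
9. enqueue(72): size=6=cap → OVERFLOW (fail)
10. enqueue(13): size=6=cap → OVERFLOW (fail)
11. enqueue(60): size=6=cap → OVERFLOW (fail)
12. enqueue(87): size=6=cap → OVERFLOW (fail)
13. enqueue(53): size=6=cap → OVERFLOW (fail)
14. dequeue(): size=5
15. enqueue(52): size=6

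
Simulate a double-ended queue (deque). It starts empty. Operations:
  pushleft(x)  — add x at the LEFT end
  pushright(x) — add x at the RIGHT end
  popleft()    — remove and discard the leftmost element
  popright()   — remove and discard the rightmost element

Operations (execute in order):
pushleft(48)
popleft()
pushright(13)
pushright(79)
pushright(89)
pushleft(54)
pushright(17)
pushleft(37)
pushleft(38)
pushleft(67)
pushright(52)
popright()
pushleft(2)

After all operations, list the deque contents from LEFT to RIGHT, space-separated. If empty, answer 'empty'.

pushleft(48): [48]
popleft(): []
pushright(13): [13]
pushright(79): [13, 79]
pushright(89): [13, 79, 89]
pushleft(54): [54, 13, 79, 89]
pushright(17): [54, 13, 79, 89, 17]
pushleft(37): [37, 54, 13, 79, 89, 17]
pushleft(38): [38, 37, 54, 13, 79, 89, 17]
pushleft(67): [67, 38, 37, 54, 13, 79, 89, 17]
pushright(52): [67, 38, 37, 54, 13, 79, 89, 17, 52]
popright(): [67, 38, 37, 54, 13, 79, 89, 17]
pushleft(2): [2, 67, 38, 37, 54, 13, 79, 89, 17]

Answer: 2 67 38 37 54 13 79 89 17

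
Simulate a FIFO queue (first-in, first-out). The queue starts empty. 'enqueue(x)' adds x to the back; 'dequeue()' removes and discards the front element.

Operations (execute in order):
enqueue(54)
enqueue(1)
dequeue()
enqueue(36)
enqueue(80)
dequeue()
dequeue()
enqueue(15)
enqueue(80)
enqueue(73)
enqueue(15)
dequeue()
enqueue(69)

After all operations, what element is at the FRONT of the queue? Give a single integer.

Answer: 15

Derivation:
enqueue(54): queue = [54]
enqueue(1): queue = [54, 1]
dequeue(): queue = [1]
enqueue(36): queue = [1, 36]
enqueue(80): queue = [1, 36, 80]
dequeue(): queue = [36, 80]
dequeue(): queue = [80]
enqueue(15): queue = [80, 15]
enqueue(80): queue = [80, 15, 80]
enqueue(73): queue = [80, 15, 80, 73]
enqueue(15): queue = [80, 15, 80, 73, 15]
dequeue(): queue = [15, 80, 73, 15]
enqueue(69): queue = [15, 80, 73, 15, 69]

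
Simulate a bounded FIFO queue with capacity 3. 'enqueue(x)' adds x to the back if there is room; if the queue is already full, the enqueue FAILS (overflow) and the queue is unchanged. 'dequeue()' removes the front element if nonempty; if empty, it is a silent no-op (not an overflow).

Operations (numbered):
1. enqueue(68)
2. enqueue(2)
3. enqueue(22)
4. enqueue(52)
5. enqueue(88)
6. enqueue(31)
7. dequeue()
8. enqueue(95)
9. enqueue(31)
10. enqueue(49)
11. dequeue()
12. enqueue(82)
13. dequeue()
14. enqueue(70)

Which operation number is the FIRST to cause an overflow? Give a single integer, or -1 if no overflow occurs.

Answer: 4

Derivation:
1. enqueue(68): size=1
2. enqueue(2): size=2
3. enqueue(22): size=3
4. enqueue(52): size=3=cap → OVERFLOW (fail)
5. enqueue(88): size=3=cap → OVERFLOW (fail)
6. enqueue(31): size=3=cap → OVERFLOW (fail)
7. dequeue(): size=2
8. enqueue(95): size=3
9. enqueue(31): size=3=cap → OVERFLOW (fail)
10. enqueue(49): size=3=cap → OVERFLOW (fail)
11. dequeue(): size=2
12. enqueue(82): size=3
13. dequeue(): size=2
14. enqueue(70): size=3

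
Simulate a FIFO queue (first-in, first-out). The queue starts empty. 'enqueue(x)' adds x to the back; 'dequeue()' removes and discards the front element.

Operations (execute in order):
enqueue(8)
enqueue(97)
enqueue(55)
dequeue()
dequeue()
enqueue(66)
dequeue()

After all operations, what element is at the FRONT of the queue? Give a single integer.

enqueue(8): queue = [8]
enqueue(97): queue = [8, 97]
enqueue(55): queue = [8, 97, 55]
dequeue(): queue = [97, 55]
dequeue(): queue = [55]
enqueue(66): queue = [55, 66]
dequeue(): queue = [66]

Answer: 66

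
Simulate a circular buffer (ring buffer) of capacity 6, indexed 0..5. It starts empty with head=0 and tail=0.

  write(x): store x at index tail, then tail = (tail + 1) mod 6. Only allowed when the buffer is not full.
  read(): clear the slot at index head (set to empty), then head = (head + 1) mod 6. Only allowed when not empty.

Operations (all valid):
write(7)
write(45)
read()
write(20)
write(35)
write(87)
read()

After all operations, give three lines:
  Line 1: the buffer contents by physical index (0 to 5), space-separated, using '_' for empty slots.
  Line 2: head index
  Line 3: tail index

write(7): buf=[7 _ _ _ _ _], head=0, tail=1, size=1
write(45): buf=[7 45 _ _ _ _], head=0, tail=2, size=2
read(): buf=[_ 45 _ _ _ _], head=1, tail=2, size=1
write(20): buf=[_ 45 20 _ _ _], head=1, tail=3, size=2
write(35): buf=[_ 45 20 35 _ _], head=1, tail=4, size=3
write(87): buf=[_ 45 20 35 87 _], head=1, tail=5, size=4
read(): buf=[_ _ 20 35 87 _], head=2, tail=5, size=3

Answer: _ _ 20 35 87 _
2
5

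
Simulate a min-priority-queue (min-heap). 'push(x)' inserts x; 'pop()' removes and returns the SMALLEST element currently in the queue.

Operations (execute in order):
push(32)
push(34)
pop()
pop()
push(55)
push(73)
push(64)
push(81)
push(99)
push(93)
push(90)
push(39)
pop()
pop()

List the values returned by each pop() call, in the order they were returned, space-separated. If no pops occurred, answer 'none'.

push(32): heap contents = [32]
push(34): heap contents = [32, 34]
pop() → 32: heap contents = [34]
pop() → 34: heap contents = []
push(55): heap contents = [55]
push(73): heap contents = [55, 73]
push(64): heap contents = [55, 64, 73]
push(81): heap contents = [55, 64, 73, 81]
push(99): heap contents = [55, 64, 73, 81, 99]
push(93): heap contents = [55, 64, 73, 81, 93, 99]
push(90): heap contents = [55, 64, 73, 81, 90, 93, 99]
push(39): heap contents = [39, 55, 64, 73, 81, 90, 93, 99]
pop() → 39: heap contents = [55, 64, 73, 81, 90, 93, 99]
pop() → 55: heap contents = [64, 73, 81, 90, 93, 99]

Answer: 32 34 39 55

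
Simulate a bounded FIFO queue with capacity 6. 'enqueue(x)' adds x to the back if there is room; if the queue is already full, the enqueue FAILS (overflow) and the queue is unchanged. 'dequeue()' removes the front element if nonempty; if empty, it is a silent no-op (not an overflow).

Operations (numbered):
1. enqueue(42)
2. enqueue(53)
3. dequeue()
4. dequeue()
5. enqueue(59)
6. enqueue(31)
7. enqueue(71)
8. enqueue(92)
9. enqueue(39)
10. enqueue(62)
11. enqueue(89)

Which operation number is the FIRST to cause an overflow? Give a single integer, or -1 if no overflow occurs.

Answer: 11

Derivation:
1. enqueue(42): size=1
2. enqueue(53): size=2
3. dequeue(): size=1
4. dequeue(): size=0
5. enqueue(59): size=1
6. enqueue(31): size=2
7. enqueue(71): size=3
8. enqueue(92): size=4
9. enqueue(39): size=5
10. enqueue(62): size=6
11. enqueue(89): size=6=cap → OVERFLOW (fail)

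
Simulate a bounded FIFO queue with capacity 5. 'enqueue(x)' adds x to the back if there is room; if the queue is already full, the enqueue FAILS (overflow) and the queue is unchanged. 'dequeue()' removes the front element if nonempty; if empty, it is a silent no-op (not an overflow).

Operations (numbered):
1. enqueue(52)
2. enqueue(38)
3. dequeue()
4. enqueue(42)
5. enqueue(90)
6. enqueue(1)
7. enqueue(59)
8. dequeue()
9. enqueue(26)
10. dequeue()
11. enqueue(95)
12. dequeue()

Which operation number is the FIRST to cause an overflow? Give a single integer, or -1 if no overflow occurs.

Answer: -1

Derivation:
1. enqueue(52): size=1
2. enqueue(38): size=2
3. dequeue(): size=1
4. enqueue(42): size=2
5. enqueue(90): size=3
6. enqueue(1): size=4
7. enqueue(59): size=5
8. dequeue(): size=4
9. enqueue(26): size=5
10. dequeue(): size=4
11. enqueue(95): size=5
12. dequeue(): size=4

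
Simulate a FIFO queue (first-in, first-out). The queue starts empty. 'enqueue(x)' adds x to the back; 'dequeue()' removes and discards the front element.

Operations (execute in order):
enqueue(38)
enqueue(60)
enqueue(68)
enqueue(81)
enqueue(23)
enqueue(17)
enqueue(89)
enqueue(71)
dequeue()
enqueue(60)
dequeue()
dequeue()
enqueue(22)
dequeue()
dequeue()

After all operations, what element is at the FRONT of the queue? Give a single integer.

enqueue(38): queue = [38]
enqueue(60): queue = [38, 60]
enqueue(68): queue = [38, 60, 68]
enqueue(81): queue = [38, 60, 68, 81]
enqueue(23): queue = [38, 60, 68, 81, 23]
enqueue(17): queue = [38, 60, 68, 81, 23, 17]
enqueue(89): queue = [38, 60, 68, 81, 23, 17, 89]
enqueue(71): queue = [38, 60, 68, 81, 23, 17, 89, 71]
dequeue(): queue = [60, 68, 81, 23, 17, 89, 71]
enqueue(60): queue = [60, 68, 81, 23, 17, 89, 71, 60]
dequeue(): queue = [68, 81, 23, 17, 89, 71, 60]
dequeue(): queue = [81, 23, 17, 89, 71, 60]
enqueue(22): queue = [81, 23, 17, 89, 71, 60, 22]
dequeue(): queue = [23, 17, 89, 71, 60, 22]
dequeue(): queue = [17, 89, 71, 60, 22]

Answer: 17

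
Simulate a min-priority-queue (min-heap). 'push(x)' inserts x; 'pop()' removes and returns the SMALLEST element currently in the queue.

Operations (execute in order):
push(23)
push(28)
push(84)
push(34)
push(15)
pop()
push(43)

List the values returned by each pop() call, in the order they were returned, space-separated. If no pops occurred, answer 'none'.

push(23): heap contents = [23]
push(28): heap contents = [23, 28]
push(84): heap contents = [23, 28, 84]
push(34): heap contents = [23, 28, 34, 84]
push(15): heap contents = [15, 23, 28, 34, 84]
pop() → 15: heap contents = [23, 28, 34, 84]
push(43): heap contents = [23, 28, 34, 43, 84]

Answer: 15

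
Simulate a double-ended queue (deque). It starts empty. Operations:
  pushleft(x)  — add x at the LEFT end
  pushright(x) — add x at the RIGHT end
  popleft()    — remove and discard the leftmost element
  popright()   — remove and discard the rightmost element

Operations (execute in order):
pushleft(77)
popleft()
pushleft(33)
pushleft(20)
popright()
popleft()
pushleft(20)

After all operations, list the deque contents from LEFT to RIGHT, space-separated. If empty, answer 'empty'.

pushleft(77): [77]
popleft(): []
pushleft(33): [33]
pushleft(20): [20, 33]
popright(): [20]
popleft(): []
pushleft(20): [20]

Answer: 20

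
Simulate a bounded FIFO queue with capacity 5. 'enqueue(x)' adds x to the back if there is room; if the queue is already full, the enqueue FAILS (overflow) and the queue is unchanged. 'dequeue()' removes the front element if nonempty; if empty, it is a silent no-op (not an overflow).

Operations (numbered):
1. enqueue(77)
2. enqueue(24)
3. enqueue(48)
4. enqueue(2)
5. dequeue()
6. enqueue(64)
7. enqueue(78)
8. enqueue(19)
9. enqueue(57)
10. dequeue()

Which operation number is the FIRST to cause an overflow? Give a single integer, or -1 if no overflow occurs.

1. enqueue(77): size=1
2. enqueue(24): size=2
3. enqueue(48): size=3
4. enqueue(2): size=4
5. dequeue(): size=3
6. enqueue(64): size=4
7. enqueue(78): size=5
8. enqueue(19): size=5=cap → OVERFLOW (fail)
9. enqueue(57): size=5=cap → OVERFLOW (fail)
10. dequeue(): size=4

Answer: 8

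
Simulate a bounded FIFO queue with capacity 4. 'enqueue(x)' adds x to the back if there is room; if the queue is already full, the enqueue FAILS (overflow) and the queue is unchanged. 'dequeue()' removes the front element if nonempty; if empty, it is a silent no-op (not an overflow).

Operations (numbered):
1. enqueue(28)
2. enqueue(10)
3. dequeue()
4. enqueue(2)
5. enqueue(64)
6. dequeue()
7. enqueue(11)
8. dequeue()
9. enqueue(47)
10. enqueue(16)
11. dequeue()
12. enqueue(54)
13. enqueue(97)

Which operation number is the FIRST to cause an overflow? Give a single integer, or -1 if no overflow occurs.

Answer: 13

Derivation:
1. enqueue(28): size=1
2. enqueue(10): size=2
3. dequeue(): size=1
4. enqueue(2): size=2
5. enqueue(64): size=3
6. dequeue(): size=2
7. enqueue(11): size=3
8. dequeue(): size=2
9. enqueue(47): size=3
10. enqueue(16): size=4
11. dequeue(): size=3
12. enqueue(54): size=4
13. enqueue(97): size=4=cap → OVERFLOW (fail)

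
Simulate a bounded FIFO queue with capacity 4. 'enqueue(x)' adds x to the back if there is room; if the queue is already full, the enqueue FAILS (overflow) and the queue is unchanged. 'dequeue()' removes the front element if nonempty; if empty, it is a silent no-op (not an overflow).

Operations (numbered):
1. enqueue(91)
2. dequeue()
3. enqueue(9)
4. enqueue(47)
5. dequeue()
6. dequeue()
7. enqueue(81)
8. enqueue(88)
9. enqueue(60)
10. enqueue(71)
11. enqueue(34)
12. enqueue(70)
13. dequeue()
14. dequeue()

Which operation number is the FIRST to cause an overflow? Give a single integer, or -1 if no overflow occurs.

1. enqueue(91): size=1
2. dequeue(): size=0
3. enqueue(9): size=1
4. enqueue(47): size=2
5. dequeue(): size=1
6. dequeue(): size=0
7. enqueue(81): size=1
8. enqueue(88): size=2
9. enqueue(60): size=3
10. enqueue(71): size=4
11. enqueue(34): size=4=cap → OVERFLOW (fail)
12. enqueue(70): size=4=cap → OVERFLOW (fail)
13. dequeue(): size=3
14. dequeue(): size=2

Answer: 11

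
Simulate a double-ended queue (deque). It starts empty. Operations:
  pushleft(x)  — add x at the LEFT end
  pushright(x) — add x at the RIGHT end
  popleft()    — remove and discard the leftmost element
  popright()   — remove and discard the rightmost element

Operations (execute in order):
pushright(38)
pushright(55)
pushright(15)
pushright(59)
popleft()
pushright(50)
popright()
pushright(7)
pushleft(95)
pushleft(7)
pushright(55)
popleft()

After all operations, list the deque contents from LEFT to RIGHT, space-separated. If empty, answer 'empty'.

pushright(38): [38]
pushright(55): [38, 55]
pushright(15): [38, 55, 15]
pushright(59): [38, 55, 15, 59]
popleft(): [55, 15, 59]
pushright(50): [55, 15, 59, 50]
popright(): [55, 15, 59]
pushright(7): [55, 15, 59, 7]
pushleft(95): [95, 55, 15, 59, 7]
pushleft(7): [7, 95, 55, 15, 59, 7]
pushright(55): [7, 95, 55, 15, 59, 7, 55]
popleft(): [95, 55, 15, 59, 7, 55]

Answer: 95 55 15 59 7 55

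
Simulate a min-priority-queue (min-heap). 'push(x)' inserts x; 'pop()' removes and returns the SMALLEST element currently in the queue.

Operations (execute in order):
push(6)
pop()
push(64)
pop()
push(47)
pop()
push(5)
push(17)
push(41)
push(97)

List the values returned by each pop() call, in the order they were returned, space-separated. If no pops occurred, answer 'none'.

push(6): heap contents = [6]
pop() → 6: heap contents = []
push(64): heap contents = [64]
pop() → 64: heap contents = []
push(47): heap contents = [47]
pop() → 47: heap contents = []
push(5): heap contents = [5]
push(17): heap contents = [5, 17]
push(41): heap contents = [5, 17, 41]
push(97): heap contents = [5, 17, 41, 97]

Answer: 6 64 47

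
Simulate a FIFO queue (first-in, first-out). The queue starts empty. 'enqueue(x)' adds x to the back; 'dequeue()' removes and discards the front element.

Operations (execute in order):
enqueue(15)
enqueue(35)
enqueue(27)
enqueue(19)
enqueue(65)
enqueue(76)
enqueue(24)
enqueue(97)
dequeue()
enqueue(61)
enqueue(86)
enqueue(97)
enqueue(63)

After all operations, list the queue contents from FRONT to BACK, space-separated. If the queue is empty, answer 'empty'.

Answer: 35 27 19 65 76 24 97 61 86 97 63

Derivation:
enqueue(15): [15]
enqueue(35): [15, 35]
enqueue(27): [15, 35, 27]
enqueue(19): [15, 35, 27, 19]
enqueue(65): [15, 35, 27, 19, 65]
enqueue(76): [15, 35, 27, 19, 65, 76]
enqueue(24): [15, 35, 27, 19, 65, 76, 24]
enqueue(97): [15, 35, 27, 19, 65, 76, 24, 97]
dequeue(): [35, 27, 19, 65, 76, 24, 97]
enqueue(61): [35, 27, 19, 65, 76, 24, 97, 61]
enqueue(86): [35, 27, 19, 65, 76, 24, 97, 61, 86]
enqueue(97): [35, 27, 19, 65, 76, 24, 97, 61, 86, 97]
enqueue(63): [35, 27, 19, 65, 76, 24, 97, 61, 86, 97, 63]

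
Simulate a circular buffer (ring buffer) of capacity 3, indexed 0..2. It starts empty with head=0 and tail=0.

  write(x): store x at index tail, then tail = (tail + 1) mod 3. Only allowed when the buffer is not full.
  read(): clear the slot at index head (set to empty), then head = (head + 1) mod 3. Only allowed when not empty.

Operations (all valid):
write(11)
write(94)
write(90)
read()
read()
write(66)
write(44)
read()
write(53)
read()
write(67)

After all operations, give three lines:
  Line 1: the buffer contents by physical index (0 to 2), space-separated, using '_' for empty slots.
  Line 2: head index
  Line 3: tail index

Answer: 67 44 53
1
1

Derivation:
write(11): buf=[11 _ _], head=0, tail=1, size=1
write(94): buf=[11 94 _], head=0, tail=2, size=2
write(90): buf=[11 94 90], head=0, tail=0, size=3
read(): buf=[_ 94 90], head=1, tail=0, size=2
read(): buf=[_ _ 90], head=2, tail=0, size=1
write(66): buf=[66 _ 90], head=2, tail=1, size=2
write(44): buf=[66 44 90], head=2, tail=2, size=3
read(): buf=[66 44 _], head=0, tail=2, size=2
write(53): buf=[66 44 53], head=0, tail=0, size=3
read(): buf=[_ 44 53], head=1, tail=0, size=2
write(67): buf=[67 44 53], head=1, tail=1, size=3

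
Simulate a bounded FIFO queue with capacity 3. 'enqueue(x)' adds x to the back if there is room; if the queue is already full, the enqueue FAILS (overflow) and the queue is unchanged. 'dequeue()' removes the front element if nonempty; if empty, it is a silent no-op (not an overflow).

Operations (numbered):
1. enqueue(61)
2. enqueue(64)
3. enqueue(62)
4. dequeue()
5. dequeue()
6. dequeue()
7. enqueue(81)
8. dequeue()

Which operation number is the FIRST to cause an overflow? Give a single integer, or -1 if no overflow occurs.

Answer: -1

Derivation:
1. enqueue(61): size=1
2. enqueue(64): size=2
3. enqueue(62): size=3
4. dequeue(): size=2
5. dequeue(): size=1
6. dequeue(): size=0
7. enqueue(81): size=1
8. dequeue(): size=0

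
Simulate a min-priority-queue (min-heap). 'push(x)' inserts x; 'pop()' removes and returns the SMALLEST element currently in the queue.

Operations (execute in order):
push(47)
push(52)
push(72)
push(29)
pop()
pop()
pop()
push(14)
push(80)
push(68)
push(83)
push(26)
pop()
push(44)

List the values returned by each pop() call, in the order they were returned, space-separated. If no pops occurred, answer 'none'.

Answer: 29 47 52 14

Derivation:
push(47): heap contents = [47]
push(52): heap contents = [47, 52]
push(72): heap contents = [47, 52, 72]
push(29): heap contents = [29, 47, 52, 72]
pop() → 29: heap contents = [47, 52, 72]
pop() → 47: heap contents = [52, 72]
pop() → 52: heap contents = [72]
push(14): heap contents = [14, 72]
push(80): heap contents = [14, 72, 80]
push(68): heap contents = [14, 68, 72, 80]
push(83): heap contents = [14, 68, 72, 80, 83]
push(26): heap contents = [14, 26, 68, 72, 80, 83]
pop() → 14: heap contents = [26, 68, 72, 80, 83]
push(44): heap contents = [26, 44, 68, 72, 80, 83]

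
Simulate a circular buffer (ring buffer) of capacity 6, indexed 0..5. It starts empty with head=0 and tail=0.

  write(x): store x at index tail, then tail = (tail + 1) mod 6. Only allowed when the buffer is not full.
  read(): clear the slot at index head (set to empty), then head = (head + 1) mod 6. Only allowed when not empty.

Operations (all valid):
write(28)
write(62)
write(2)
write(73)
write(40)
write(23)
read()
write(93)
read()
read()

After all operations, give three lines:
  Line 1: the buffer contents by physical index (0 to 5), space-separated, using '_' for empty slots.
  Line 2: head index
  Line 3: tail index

write(28): buf=[28 _ _ _ _ _], head=0, tail=1, size=1
write(62): buf=[28 62 _ _ _ _], head=0, tail=2, size=2
write(2): buf=[28 62 2 _ _ _], head=0, tail=3, size=3
write(73): buf=[28 62 2 73 _ _], head=0, tail=4, size=4
write(40): buf=[28 62 2 73 40 _], head=0, tail=5, size=5
write(23): buf=[28 62 2 73 40 23], head=0, tail=0, size=6
read(): buf=[_ 62 2 73 40 23], head=1, tail=0, size=5
write(93): buf=[93 62 2 73 40 23], head=1, tail=1, size=6
read(): buf=[93 _ 2 73 40 23], head=2, tail=1, size=5
read(): buf=[93 _ _ 73 40 23], head=3, tail=1, size=4

Answer: 93 _ _ 73 40 23
3
1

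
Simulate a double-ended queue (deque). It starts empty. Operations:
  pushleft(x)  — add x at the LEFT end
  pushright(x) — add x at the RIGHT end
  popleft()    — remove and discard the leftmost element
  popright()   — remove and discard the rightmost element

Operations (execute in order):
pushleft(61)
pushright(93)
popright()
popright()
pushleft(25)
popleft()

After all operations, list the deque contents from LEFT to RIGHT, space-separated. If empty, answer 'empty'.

pushleft(61): [61]
pushright(93): [61, 93]
popright(): [61]
popright(): []
pushleft(25): [25]
popleft(): []

Answer: empty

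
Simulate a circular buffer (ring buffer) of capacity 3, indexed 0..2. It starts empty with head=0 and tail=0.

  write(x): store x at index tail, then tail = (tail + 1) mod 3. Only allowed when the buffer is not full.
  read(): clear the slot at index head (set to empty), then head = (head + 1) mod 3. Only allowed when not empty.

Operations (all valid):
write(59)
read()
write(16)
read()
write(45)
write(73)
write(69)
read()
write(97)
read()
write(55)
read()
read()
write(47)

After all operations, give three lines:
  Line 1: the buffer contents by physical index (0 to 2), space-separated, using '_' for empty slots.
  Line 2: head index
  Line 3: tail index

Answer: 55 47 _
0
2

Derivation:
write(59): buf=[59 _ _], head=0, tail=1, size=1
read(): buf=[_ _ _], head=1, tail=1, size=0
write(16): buf=[_ 16 _], head=1, tail=2, size=1
read(): buf=[_ _ _], head=2, tail=2, size=0
write(45): buf=[_ _ 45], head=2, tail=0, size=1
write(73): buf=[73 _ 45], head=2, tail=1, size=2
write(69): buf=[73 69 45], head=2, tail=2, size=3
read(): buf=[73 69 _], head=0, tail=2, size=2
write(97): buf=[73 69 97], head=0, tail=0, size=3
read(): buf=[_ 69 97], head=1, tail=0, size=2
write(55): buf=[55 69 97], head=1, tail=1, size=3
read(): buf=[55 _ 97], head=2, tail=1, size=2
read(): buf=[55 _ _], head=0, tail=1, size=1
write(47): buf=[55 47 _], head=0, tail=2, size=2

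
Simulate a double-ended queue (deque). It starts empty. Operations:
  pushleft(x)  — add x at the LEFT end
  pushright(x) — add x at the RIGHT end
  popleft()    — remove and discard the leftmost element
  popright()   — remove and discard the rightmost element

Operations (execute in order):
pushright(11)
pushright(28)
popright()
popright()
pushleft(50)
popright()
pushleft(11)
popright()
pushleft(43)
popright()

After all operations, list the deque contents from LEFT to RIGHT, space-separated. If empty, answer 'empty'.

pushright(11): [11]
pushright(28): [11, 28]
popright(): [11]
popright(): []
pushleft(50): [50]
popright(): []
pushleft(11): [11]
popright(): []
pushleft(43): [43]
popright(): []

Answer: empty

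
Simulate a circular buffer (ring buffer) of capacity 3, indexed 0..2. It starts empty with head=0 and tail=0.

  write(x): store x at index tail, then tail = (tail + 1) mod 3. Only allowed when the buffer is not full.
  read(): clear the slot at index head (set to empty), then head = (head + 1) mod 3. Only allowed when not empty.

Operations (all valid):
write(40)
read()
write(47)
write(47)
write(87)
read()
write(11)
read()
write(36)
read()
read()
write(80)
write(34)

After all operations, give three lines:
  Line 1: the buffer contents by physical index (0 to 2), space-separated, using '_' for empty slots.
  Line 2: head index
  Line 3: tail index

Answer: 80 34 36
2
2

Derivation:
write(40): buf=[40 _ _], head=0, tail=1, size=1
read(): buf=[_ _ _], head=1, tail=1, size=0
write(47): buf=[_ 47 _], head=1, tail=2, size=1
write(47): buf=[_ 47 47], head=1, tail=0, size=2
write(87): buf=[87 47 47], head=1, tail=1, size=3
read(): buf=[87 _ 47], head=2, tail=1, size=2
write(11): buf=[87 11 47], head=2, tail=2, size=3
read(): buf=[87 11 _], head=0, tail=2, size=2
write(36): buf=[87 11 36], head=0, tail=0, size=3
read(): buf=[_ 11 36], head=1, tail=0, size=2
read(): buf=[_ _ 36], head=2, tail=0, size=1
write(80): buf=[80 _ 36], head=2, tail=1, size=2
write(34): buf=[80 34 36], head=2, tail=2, size=3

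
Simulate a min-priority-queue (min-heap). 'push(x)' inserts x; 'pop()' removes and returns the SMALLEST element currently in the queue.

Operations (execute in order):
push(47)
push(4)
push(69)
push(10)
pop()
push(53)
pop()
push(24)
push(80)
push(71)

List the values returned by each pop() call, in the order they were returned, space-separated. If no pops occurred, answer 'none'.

push(47): heap contents = [47]
push(4): heap contents = [4, 47]
push(69): heap contents = [4, 47, 69]
push(10): heap contents = [4, 10, 47, 69]
pop() → 4: heap contents = [10, 47, 69]
push(53): heap contents = [10, 47, 53, 69]
pop() → 10: heap contents = [47, 53, 69]
push(24): heap contents = [24, 47, 53, 69]
push(80): heap contents = [24, 47, 53, 69, 80]
push(71): heap contents = [24, 47, 53, 69, 71, 80]

Answer: 4 10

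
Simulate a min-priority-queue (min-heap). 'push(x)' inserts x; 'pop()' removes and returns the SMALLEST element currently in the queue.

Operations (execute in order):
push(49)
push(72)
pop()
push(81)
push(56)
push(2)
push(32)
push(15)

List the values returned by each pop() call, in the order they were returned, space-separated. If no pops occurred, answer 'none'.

push(49): heap contents = [49]
push(72): heap contents = [49, 72]
pop() → 49: heap contents = [72]
push(81): heap contents = [72, 81]
push(56): heap contents = [56, 72, 81]
push(2): heap contents = [2, 56, 72, 81]
push(32): heap contents = [2, 32, 56, 72, 81]
push(15): heap contents = [2, 15, 32, 56, 72, 81]

Answer: 49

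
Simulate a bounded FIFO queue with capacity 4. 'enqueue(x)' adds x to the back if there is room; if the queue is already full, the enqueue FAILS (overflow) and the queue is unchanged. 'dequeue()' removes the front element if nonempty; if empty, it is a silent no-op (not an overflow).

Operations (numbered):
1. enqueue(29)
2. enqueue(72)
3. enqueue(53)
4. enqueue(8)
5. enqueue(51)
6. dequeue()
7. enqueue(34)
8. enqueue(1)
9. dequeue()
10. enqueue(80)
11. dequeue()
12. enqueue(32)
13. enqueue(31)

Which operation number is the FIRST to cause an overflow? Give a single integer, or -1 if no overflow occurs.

Answer: 5

Derivation:
1. enqueue(29): size=1
2. enqueue(72): size=2
3. enqueue(53): size=3
4. enqueue(8): size=4
5. enqueue(51): size=4=cap → OVERFLOW (fail)
6. dequeue(): size=3
7. enqueue(34): size=4
8. enqueue(1): size=4=cap → OVERFLOW (fail)
9. dequeue(): size=3
10. enqueue(80): size=4
11. dequeue(): size=3
12. enqueue(32): size=4
13. enqueue(31): size=4=cap → OVERFLOW (fail)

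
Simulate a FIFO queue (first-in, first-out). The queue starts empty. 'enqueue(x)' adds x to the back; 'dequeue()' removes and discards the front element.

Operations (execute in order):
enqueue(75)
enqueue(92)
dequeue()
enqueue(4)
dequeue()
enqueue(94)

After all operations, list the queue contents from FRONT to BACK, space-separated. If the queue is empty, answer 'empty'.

Answer: 4 94

Derivation:
enqueue(75): [75]
enqueue(92): [75, 92]
dequeue(): [92]
enqueue(4): [92, 4]
dequeue(): [4]
enqueue(94): [4, 94]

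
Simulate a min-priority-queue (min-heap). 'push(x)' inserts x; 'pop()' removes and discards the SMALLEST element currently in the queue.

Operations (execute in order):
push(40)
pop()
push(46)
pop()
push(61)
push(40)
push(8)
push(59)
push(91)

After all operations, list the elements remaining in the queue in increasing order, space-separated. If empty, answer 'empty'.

push(40): heap contents = [40]
pop() → 40: heap contents = []
push(46): heap contents = [46]
pop() → 46: heap contents = []
push(61): heap contents = [61]
push(40): heap contents = [40, 61]
push(8): heap contents = [8, 40, 61]
push(59): heap contents = [8, 40, 59, 61]
push(91): heap contents = [8, 40, 59, 61, 91]

Answer: 8 40 59 61 91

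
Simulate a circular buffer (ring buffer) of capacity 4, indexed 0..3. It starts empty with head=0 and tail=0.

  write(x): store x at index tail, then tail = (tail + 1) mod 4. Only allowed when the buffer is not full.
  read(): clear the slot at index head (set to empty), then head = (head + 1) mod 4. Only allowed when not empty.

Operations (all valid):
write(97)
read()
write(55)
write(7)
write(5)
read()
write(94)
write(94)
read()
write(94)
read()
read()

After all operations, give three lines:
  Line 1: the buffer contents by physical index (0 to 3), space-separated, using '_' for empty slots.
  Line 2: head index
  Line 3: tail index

write(97): buf=[97 _ _ _], head=0, tail=1, size=1
read(): buf=[_ _ _ _], head=1, tail=1, size=0
write(55): buf=[_ 55 _ _], head=1, tail=2, size=1
write(7): buf=[_ 55 7 _], head=1, tail=3, size=2
write(5): buf=[_ 55 7 5], head=1, tail=0, size=3
read(): buf=[_ _ 7 5], head=2, tail=0, size=2
write(94): buf=[94 _ 7 5], head=2, tail=1, size=3
write(94): buf=[94 94 7 5], head=2, tail=2, size=4
read(): buf=[94 94 _ 5], head=3, tail=2, size=3
write(94): buf=[94 94 94 5], head=3, tail=3, size=4
read(): buf=[94 94 94 _], head=0, tail=3, size=3
read(): buf=[_ 94 94 _], head=1, tail=3, size=2

Answer: _ 94 94 _
1
3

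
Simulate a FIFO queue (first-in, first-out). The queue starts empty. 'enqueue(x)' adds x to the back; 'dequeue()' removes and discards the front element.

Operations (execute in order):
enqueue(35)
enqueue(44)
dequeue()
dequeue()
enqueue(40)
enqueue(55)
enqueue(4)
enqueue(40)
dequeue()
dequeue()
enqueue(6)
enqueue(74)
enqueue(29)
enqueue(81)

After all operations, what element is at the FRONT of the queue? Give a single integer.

enqueue(35): queue = [35]
enqueue(44): queue = [35, 44]
dequeue(): queue = [44]
dequeue(): queue = []
enqueue(40): queue = [40]
enqueue(55): queue = [40, 55]
enqueue(4): queue = [40, 55, 4]
enqueue(40): queue = [40, 55, 4, 40]
dequeue(): queue = [55, 4, 40]
dequeue(): queue = [4, 40]
enqueue(6): queue = [4, 40, 6]
enqueue(74): queue = [4, 40, 6, 74]
enqueue(29): queue = [4, 40, 6, 74, 29]
enqueue(81): queue = [4, 40, 6, 74, 29, 81]

Answer: 4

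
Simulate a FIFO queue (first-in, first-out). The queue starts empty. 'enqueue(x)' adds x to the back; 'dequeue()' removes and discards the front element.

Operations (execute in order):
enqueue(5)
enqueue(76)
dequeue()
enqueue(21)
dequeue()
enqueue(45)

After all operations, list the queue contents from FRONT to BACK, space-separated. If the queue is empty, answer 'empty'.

Answer: 21 45

Derivation:
enqueue(5): [5]
enqueue(76): [5, 76]
dequeue(): [76]
enqueue(21): [76, 21]
dequeue(): [21]
enqueue(45): [21, 45]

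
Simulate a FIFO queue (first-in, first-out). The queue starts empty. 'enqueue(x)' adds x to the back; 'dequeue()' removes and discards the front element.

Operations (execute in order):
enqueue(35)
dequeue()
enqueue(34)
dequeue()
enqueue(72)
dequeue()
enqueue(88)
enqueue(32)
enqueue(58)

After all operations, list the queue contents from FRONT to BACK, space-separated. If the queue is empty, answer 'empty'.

Answer: 88 32 58

Derivation:
enqueue(35): [35]
dequeue(): []
enqueue(34): [34]
dequeue(): []
enqueue(72): [72]
dequeue(): []
enqueue(88): [88]
enqueue(32): [88, 32]
enqueue(58): [88, 32, 58]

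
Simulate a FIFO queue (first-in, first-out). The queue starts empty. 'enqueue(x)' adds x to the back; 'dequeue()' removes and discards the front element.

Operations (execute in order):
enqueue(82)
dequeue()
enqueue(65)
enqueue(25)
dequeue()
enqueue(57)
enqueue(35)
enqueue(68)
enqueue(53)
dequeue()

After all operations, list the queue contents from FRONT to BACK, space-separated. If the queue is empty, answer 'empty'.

Answer: 57 35 68 53

Derivation:
enqueue(82): [82]
dequeue(): []
enqueue(65): [65]
enqueue(25): [65, 25]
dequeue(): [25]
enqueue(57): [25, 57]
enqueue(35): [25, 57, 35]
enqueue(68): [25, 57, 35, 68]
enqueue(53): [25, 57, 35, 68, 53]
dequeue(): [57, 35, 68, 53]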